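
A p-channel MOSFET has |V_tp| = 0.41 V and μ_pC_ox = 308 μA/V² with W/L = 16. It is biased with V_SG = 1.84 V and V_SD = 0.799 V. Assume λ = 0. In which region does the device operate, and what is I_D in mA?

Triode; I_D = 4.06 mA

k_p = μ_pC_ox · (W/L) = 4.928 mA/V².
V_ov = V_SG − |V_tp| = 1.84 − 0.41 = 1.43 V.
Since V_SD = 0.799 V < V_ov = 1.43 V, the device is in the triode region.
I_D = k_p [V_ov · V_SD − ½ V_SD²] = 4.928 × [1.43 × 0.799 − 0.5 × 0.799²] = 4.06 mA.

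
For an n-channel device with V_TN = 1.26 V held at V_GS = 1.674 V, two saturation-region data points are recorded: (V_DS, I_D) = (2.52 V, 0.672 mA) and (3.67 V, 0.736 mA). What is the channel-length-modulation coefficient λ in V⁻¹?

λ = 0.105 V⁻¹

With V_GS fixed, I_D ∝ (1 + λ V_DS) in saturation, so I_D2/I_D1 = (1 + λ V_DS2)/(1 + λ V_DS1).
0.736/0.672 = 1.095 = (1 + 3.67 λ)/(1 + 2.52 λ).
Solving: λ (I_D1 V_DS2 − I_D2 V_DS1) = I_D2 − I_D1, so λ = (0.736 − 0.672) / (0.672 × 3.67 − 0.736 × 2.52) = 0.064 / 0.612 = 0.105 V⁻¹.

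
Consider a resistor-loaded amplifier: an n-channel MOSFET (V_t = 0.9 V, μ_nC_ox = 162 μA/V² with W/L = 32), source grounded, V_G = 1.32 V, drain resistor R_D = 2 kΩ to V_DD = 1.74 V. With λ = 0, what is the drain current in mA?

V_GS = V_G = 1.32 V, so V_ov = 1.32 − 0.9 = 0.42 V.
k_n = μ_nC_ox · (W/L) = 5.184 mA/V².
Assume saturation: I_D = ½ k_n V_ov² = 0.5 × 5.184 × 0.42² = 0.457 mA, giving V_DS = V_DD − I_D R_D = 1.74 − 0.457 × 2 = 0.826 V.
V_DS = 0.826 V ≥ V_ov = 0.42 V, confirming saturation.

I_D = 0.457 mA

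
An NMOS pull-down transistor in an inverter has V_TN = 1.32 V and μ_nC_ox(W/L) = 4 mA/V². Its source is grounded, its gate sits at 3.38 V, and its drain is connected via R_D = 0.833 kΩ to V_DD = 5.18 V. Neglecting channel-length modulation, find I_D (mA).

V_GS = V_G = 3.38 V, so V_ov = 3.38 − 1.32 = 2.06 V.
Assume saturation: I_D = ½ k_n V_ov² = 0.5 × 4 × 2.06² = 8.49 mA, giving V_DS = V_DD − I_D R_D = 5.18 − 8.49 × 0.833 = -1.89 V.
But -1.89 V < V_ov = 2.06 V, so the device is actually in triode.
In triode I_D = k_n[V_ov V_DS − ½ V_DS²] and I_D = (V_DD − V_DS)/R_D. Equating: 1.67 V_DS² − 7.864 V_DS + 5.18 = 0, giving V_DS = 0.791 V (the root below V_ov).
I_D = (5.18 − 0.791) / 0.833 = 5.27 mA.

I_D = 5.27 mA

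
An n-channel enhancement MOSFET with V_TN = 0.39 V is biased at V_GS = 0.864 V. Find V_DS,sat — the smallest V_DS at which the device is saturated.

V_DS,sat = 0.474 V

The boundary between triode and saturation is V_DS = V_GS − V_TN = V_ov.
V_ov = 0.864 − 0.39 = 0.474 V.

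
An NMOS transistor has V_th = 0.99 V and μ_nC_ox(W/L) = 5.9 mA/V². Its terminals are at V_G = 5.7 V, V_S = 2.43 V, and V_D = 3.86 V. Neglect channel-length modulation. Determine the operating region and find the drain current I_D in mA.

Triode; I_D = 13.2 mA

V_GS = V_G − V_S = 5.7 − 2.43 = 3.27 V; V_DS = V_D − V_S = 3.86 − 2.43 = 1.43 V.
V_ov = V_GS − V_th = 3.27 − 0.99 = 2.28 V.
Since V_DS = 1.43 V < V_ov = 2.28 V, the device is in the triode region.
I_D = k_n [V_ov · V_DS − ½ V_DS²] = 5.9 × [2.28 × 1.43 − 0.5 × 1.43²] = 13.2 mA.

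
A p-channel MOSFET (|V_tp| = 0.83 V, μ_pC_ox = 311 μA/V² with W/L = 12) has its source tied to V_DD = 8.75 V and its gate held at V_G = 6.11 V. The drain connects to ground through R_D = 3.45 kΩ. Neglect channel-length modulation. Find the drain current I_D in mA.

V_SG = V_DD − V_G = 8.75 − 6.11 = 2.64 V, so V_ov = 2.64 − 0.83 = 1.81 V.
k_p = μ_pC_ox · (W/L) = 3.732 mA/V².
Assume saturation: I_D = ½ k_p V_ov² = 0.5 × 3.732 × 1.81² = 6.11 mA, giving V_SD = V_DD − I_D R_D = 8.75 − 6.11 × 3.45 = -12.3 V.
But -12.3 V < V_ov = 1.81 V, so the device is actually in triode.
In triode I_D = k_p[V_ov V_SD − ½ V_SD²] and I_D = (V_DD − V_SD)/R_D. Equating: 6.44 V_SD² − 24.3 V_SD + 8.75 = 0, giving V_SD = 0.403 V (the root below V_ov).
I_D = (8.75 − 0.403) / 3.45 = 2.42 mA.

I_D = 2.42 mA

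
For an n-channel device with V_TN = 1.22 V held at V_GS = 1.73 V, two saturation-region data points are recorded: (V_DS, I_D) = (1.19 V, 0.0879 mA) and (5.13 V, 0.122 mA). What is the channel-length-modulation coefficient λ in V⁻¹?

With V_GS fixed, I_D ∝ (1 + λ V_DS) in saturation, so I_D2/I_D1 = (1 + λ V_DS2)/(1 + λ V_DS1).
0.122/0.0879 = 1.388 = (1 + 5.13 λ)/(1 + 1.19 λ).
Solving: λ (I_D1 V_DS2 − I_D2 V_DS1) = I_D2 − I_D1, so λ = (0.122 − 0.0879) / (0.0879 × 5.13 − 0.122 × 1.19) = 0.0341 / 0.306 = 0.112 V⁻¹.

λ = 0.112 V⁻¹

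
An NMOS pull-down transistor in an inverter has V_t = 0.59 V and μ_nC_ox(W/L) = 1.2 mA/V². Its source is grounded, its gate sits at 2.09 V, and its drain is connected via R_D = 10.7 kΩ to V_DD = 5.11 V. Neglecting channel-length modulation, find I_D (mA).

I_D = 0.452 mA

V_GS = V_G = 2.09 V, so V_ov = 2.09 − 0.59 = 1.5 V.
Assume saturation: I_D = ½ k_n V_ov² = 0.5 × 1.2 × 1.5² = 1.35 mA, giving V_DS = V_DD − I_D R_D = 5.11 − 1.35 × 10.7 = -9.33 V.
But -9.33 V < V_ov = 1.5 V, so the device is actually in triode.
In triode I_D = k_n[V_ov V_DS − ½ V_DS²] and I_D = (V_DD − V_DS)/R_D. Equating: 6.42 V_DS² − 20.26 V_DS + 5.11 = 0, giving V_DS = 0.276 V (the root below V_ov).
I_D = (5.11 − 0.276) / 10.7 = 0.452 mA.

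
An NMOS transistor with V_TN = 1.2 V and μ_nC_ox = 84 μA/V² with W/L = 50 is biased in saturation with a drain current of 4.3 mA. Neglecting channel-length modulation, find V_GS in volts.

k_n = μ_nC_ox · (W/L) = 4.2 mA/V².
In saturation I_D = ½ k_n (V_GS − V_TN)², so V_GS − V_TN = √(2 I_D / k_n) = √(2 × 4.3 / 4.2) = 1.43 V.
V_GS = 1.2 + 1.43 = 2.63 V.

V_GS = 2.63 V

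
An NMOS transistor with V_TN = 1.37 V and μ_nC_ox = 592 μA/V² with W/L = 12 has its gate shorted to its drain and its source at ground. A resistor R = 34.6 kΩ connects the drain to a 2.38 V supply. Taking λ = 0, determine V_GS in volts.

With gate tied to drain, V_GS = V_DS ≥ V_GS − V_TN, so the device is in saturation.
k_n = μ_nC_ox · (W/L) = 7.104 mA/V².
KCL at the drain: ½ k_n (V_GS − V_TN)² = (V_DD − V_GS)/R.
Let x = V_GS − 1.37. Then 123 x² + x − 1.01 = 0, giving x = 0.0867 V (positive root), so V_GS = 1.46 V.
I_D = (V_DD − V_GS)/R = (2.38 − 1.46) / 34.6 = 0.0267 mA.

V_GS = 1.46 V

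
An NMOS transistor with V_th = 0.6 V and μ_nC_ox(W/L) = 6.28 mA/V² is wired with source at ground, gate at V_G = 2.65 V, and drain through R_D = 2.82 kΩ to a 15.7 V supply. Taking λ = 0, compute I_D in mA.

V_GS = V_G = 2.65 V, so V_ov = 2.65 − 0.6 = 2.05 V.
Assume saturation: I_D = ½ k_n V_ov² = 0.5 × 6.28 × 2.05² = 13.2 mA, giving V_DS = V_DD − I_D R_D = 15.7 − 13.2 × 2.82 = -21.5 V.
But -21.5 V < V_ov = 2.05 V, so the device is actually in triode.
In triode I_D = k_n[V_ov V_DS − ½ V_DS²] and I_D = (V_DD − V_DS)/R_D. Equating: 8.85 V_DS² − 37.3 V_DS + 15.7 = 0, giving V_DS = 0.474 V (the root below V_ov).
I_D = (15.7 − 0.474) / 2.82 = 5.4 mA.

I_D = 5.40 mA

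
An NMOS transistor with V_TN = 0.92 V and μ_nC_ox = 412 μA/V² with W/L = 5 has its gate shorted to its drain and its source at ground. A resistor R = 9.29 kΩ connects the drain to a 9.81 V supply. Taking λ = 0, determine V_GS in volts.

With gate tied to drain, V_GS = V_DS ≥ V_GS − V_TN, so the device is in saturation.
k_n = μ_nC_ox · (W/L) = 2.06 mA/V².
KCL at the drain: ½ k_n (V_GS − V_TN)² = (V_DD − V_GS)/R.
Let x = V_GS − 0.92. Then 9.57 x² + x − 8.89 = 0, giving x = 0.913 V (positive root), so V_GS = 1.83 V.
I_D = (V_DD − V_GS)/R = (9.81 − 1.83) / 9.29 = 0.859 mA.

V_GS = 1.83 V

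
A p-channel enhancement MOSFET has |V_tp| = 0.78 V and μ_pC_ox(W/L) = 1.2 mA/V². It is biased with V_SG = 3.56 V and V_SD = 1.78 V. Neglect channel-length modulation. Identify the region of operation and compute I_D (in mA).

V_ov = V_SG − |V_tp| = 3.56 − 0.78 = 2.78 V.
Since V_SD = 1.78 V < V_ov = 2.78 V, the device is in the triode region.
I_D = k_p [V_ov · V_SD − ½ V_SD²] = 1.2 × [2.78 × 1.78 − 0.5 × 1.78²] = 4.04 mA.

Triode; I_D = 4.04 mA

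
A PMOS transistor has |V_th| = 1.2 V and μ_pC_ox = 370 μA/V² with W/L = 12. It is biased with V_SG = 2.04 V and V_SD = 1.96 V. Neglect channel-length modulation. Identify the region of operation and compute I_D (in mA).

k_p = μ_pC_ox · (W/L) = 4.44 mA/V².
V_ov = V_SG − |V_th| = 2.04 − 1.2 = 0.84 V.
Since V_SD = 1.96 V ≥ V_ov = 0.84 V, the device is in saturation.
I_D = ½ k_p V_ov² = 0.5 × 4.44 × 0.84² = 1.57 mA.

Saturation; I_D = 1.57 mA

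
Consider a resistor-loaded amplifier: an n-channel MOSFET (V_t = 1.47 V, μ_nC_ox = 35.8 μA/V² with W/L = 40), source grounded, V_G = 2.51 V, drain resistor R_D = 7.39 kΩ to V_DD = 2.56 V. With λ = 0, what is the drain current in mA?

V_GS = V_G = 2.51 V, so V_ov = 2.51 − 1.47 = 1.04 V.
k_n = μ_nC_ox · (W/L) = 1.432 mA/V².
Assume saturation: I_D = ½ k_n V_ov² = 0.5 × 1.432 × 1.04² = 0.774 mA, giving V_DS = V_DD − I_D R_D = 2.56 − 0.774 × 7.39 = -3.16 V.
But -3.16 V < V_ov = 1.04 V, so the device is actually in triode.
In triode I_D = k_n[V_ov V_DS − ½ V_DS²] and I_D = (V_DD − V_DS)/R_D. Equating: 5.29 V_DS² − 12.01 V_DS + 2.56 = 0, giving V_DS = 0.238 V (the root below V_ov).
I_D = (2.56 − 0.238) / 7.39 = 0.314 mA.

I_D = 0.314 mA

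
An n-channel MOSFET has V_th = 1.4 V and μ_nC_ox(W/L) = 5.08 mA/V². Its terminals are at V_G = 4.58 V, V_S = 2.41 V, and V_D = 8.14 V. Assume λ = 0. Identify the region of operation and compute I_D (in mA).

Saturation; I_D = 1.51 mA

V_GS = V_G − V_S = 4.58 − 2.41 = 2.17 V; V_DS = V_D − V_S = 8.14 − 2.41 = 5.73 V.
V_ov = V_GS − V_th = 2.17 − 1.4 = 0.77 V.
Since V_DS = 5.73 V ≥ V_ov = 0.77 V, the device is in saturation.
I_D = ½ k_n V_ov² = 0.5 × 5.08 × 0.77² = 1.51 mA.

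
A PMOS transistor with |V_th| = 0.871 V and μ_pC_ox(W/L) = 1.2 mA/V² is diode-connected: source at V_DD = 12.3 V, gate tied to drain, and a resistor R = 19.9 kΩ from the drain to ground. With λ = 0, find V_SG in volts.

With gate tied to drain, V_SG = V_SD ≥ V_SG − |V_th|, so the device is in saturation.
KCL at the drain: ½ k_p (V_SG − |V_th|)² = (V_DD − V_SG)/R.
Let x = V_SG − 0.871. Then 11.9 x² + x − 11.43 = 0, giving x = 0.937 V (positive root), so V_SG = 1.81 V.
I_D = (V_DD − V_SG)/R = (12.3 − 1.81) / 19.9 = 0.527 mA.

V_SG = 1.81 V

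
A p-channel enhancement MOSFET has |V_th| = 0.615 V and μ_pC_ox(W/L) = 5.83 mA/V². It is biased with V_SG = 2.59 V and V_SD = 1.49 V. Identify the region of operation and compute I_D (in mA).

Triode; I_D = 10.7 mA

V_ov = V_SG − |V_th| = 2.59 − 0.615 = 1.97 V.
Since V_SD = 1.49 V < V_ov = 1.97 V, the device is in the triode region.
I_D = k_p [V_ov · V_SD − ½ V_SD²] = 5.83 × [1.97 × 1.49 − 0.5 × 1.49²] = 10.7 mA.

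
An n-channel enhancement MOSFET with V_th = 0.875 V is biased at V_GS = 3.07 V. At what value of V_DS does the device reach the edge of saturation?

The boundary between triode and saturation is V_DS = V_GS − V_th = V_ov.
V_ov = 3.07 − 0.875 = 2.19 V.

V_DS,sat = 2.19 V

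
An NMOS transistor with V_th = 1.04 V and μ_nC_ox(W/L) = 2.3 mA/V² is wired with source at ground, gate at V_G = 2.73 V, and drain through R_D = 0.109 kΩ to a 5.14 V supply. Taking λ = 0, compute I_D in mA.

I_D = 3.28 mA

V_GS = V_G = 2.73 V, so V_ov = 2.73 − 1.04 = 1.69 V.
Assume saturation: I_D = ½ k_n V_ov² = 0.5 × 2.3 × 1.69² = 3.28 mA, giving V_DS = V_DD − I_D R_D = 5.14 − 3.28 × 0.109 = 4.78 V.
V_DS = 4.78 V ≥ V_ov = 1.69 V, confirming saturation.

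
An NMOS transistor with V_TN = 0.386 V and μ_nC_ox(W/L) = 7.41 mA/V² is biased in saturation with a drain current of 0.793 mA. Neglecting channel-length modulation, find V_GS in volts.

In saturation I_D = ½ k_n (V_GS − V_TN)², so V_GS − V_TN = √(2 I_D / k_n) = √(2 × 0.793 / 7.41) = 0.463 V.
V_GS = 0.386 + 0.463 = 0.849 V.

V_GS = 0.849 V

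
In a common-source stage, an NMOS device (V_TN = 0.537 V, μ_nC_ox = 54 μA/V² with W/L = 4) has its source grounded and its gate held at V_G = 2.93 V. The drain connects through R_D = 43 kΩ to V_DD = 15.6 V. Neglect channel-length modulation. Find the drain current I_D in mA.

I_D = 0.344 mA

V_GS = V_G = 2.93 V, so V_ov = 2.93 − 0.537 = 2.39 V.
k_n = μ_nC_ox · (W/L) = 0.216 mA/V².
Assume saturation: I_D = ½ k_n V_ov² = 0.5 × 0.216 × 2.39² = 0.618 mA, giving V_DS = V_DD − I_D R_D = 15.6 − 0.618 × 43 = -11 V.
But -11 V < V_ov = 2.39 V, so the device is actually in triode.
In triode I_D = k_n[V_ov V_DS − ½ V_DS²] and I_D = (V_DD − V_DS)/R_D. Equating: 4.64 V_DS² − 23.23 V_DS + 15.6 = 0, giving V_DS = 0.799 V (the root below V_ov).
I_D = (15.6 − 0.799) / 43 = 0.344 mA.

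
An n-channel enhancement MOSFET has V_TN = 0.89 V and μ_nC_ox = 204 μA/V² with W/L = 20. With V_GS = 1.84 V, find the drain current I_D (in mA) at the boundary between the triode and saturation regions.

At the boundary V_DS = V_ov = V_GS − V_TN = 1.84 − 0.89 = 0.95 V.
k_n = μ_nC_ox · (W/L) = 4.08 mA/V².
I_D = ½ k_n V_ov² = 0.5 × 4.08 × 0.95² = 1.84 mA.

I_D = 1.84 mA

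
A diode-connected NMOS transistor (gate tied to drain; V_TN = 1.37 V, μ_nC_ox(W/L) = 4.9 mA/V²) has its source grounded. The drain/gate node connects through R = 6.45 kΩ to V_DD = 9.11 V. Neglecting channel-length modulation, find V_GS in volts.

With gate tied to drain, V_GS = V_DS ≥ V_GS − V_TN, so the device is in saturation.
KCL at the drain: ½ k_n (V_GS − V_TN)² = (V_DD − V_GS)/R.
Let x = V_GS − 1.37. Then 15.8 x² + x − 7.74 = 0, giving x = 0.669 V (positive root), so V_GS = 2.04 V.
I_D = (V_DD − V_GS)/R = (9.11 − 2.04) / 6.45 = 1.1 mA.

V_GS = 2.04 V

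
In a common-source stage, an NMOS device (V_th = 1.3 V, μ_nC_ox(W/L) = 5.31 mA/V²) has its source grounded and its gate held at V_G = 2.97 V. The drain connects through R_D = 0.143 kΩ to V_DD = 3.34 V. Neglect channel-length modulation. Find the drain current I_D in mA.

V_GS = V_G = 2.97 V, so V_ov = 2.97 − 1.3 = 1.67 V.
Assume saturation: I_D = ½ k_n V_ov² = 0.5 × 5.31 × 1.67² = 7.4 mA, giving V_DS = V_DD − I_D R_D = 3.34 − 7.4 × 0.143 = 2.28 V.
V_DS = 2.28 V ≥ V_ov = 1.67 V, confirming saturation.

I_D = 7.40 mA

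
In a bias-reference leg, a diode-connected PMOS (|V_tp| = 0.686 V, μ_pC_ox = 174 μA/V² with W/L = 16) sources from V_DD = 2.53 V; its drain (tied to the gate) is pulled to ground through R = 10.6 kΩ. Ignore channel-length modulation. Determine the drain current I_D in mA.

I_D = 0.144 mA

With gate tied to drain, V_SG = V_SD ≥ V_SG − |V_tp|, so the device is in saturation.
k_p = μ_pC_ox · (W/L) = 2.784 mA/V².
KCL at the drain: ½ k_p (V_SG − |V_tp|)² = (V_DD − V_SG)/R.
Let x = V_SG − 0.686. Then 14.8 x² + x − 1.844 = 0, giving x = 0.321 V (positive root), so V_SG = 1.01 V.
I_D = (V_DD − V_SG)/R = (2.53 − 1.01) / 10.6 = 0.144 mA.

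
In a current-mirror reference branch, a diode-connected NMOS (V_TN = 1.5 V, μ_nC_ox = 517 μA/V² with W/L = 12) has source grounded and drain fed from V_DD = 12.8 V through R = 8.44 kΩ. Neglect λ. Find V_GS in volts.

With gate tied to drain, V_GS = V_DS ≥ V_GS − V_TN, so the device is in saturation.
k_n = μ_nC_ox · (W/L) = 6.204 mA/V².
KCL at the drain: ½ k_n (V_GS − V_TN)² = (V_DD − V_GS)/R.
Let x = V_GS − 1.5. Then 26.2 x² + x − 11.3 = 0, giving x = 0.638 V (positive root), so V_GS = 2.14 V.
I_D = (V_DD − V_GS)/R = (12.8 − 2.14) / 8.44 = 1.26 mA.

V_GS = 2.14 V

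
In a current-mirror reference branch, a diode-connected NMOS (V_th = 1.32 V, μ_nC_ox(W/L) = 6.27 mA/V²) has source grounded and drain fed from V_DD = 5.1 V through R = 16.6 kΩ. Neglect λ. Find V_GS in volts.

With gate tied to drain, V_GS = V_DS ≥ V_GS − V_th, so the device is in saturation.
KCL at the drain: ½ k_n (V_GS − V_th)² = (V_DD − V_GS)/R.
Let x = V_GS − 1.32. Then 52 x² + x − 3.78 = 0, giving x = 0.26 V (positive root), so V_GS = 1.58 V.
I_D = (V_DD − V_GS)/R = (5.1 − 1.58) / 16.6 = 0.212 mA.

V_GS = 1.58 V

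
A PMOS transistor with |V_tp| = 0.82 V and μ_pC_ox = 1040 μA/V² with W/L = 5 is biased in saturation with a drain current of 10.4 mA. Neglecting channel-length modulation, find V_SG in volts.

k_p = μ_pC_ox · (W/L) = 5.2 mA/V².
In saturation I_D = ½ k_p (V_SG − |V_tp|)², so V_SG − |V_tp| = √(2 I_D / k_p) = √(2 × 10.4 / 5.2) = 2 V.
V_SG = 0.82 + 2 = 2.82 V.

V_SG = 2.82 V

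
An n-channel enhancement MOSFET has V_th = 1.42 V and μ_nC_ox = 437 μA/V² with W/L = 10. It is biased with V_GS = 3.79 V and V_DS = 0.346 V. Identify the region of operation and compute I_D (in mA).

Triode; I_D = 3.32 mA

k_n = μ_nC_ox · (W/L) = 4.37 mA/V².
V_ov = V_GS − V_th = 3.79 − 1.42 = 2.37 V.
Since V_DS = 0.346 V < V_ov = 2.37 V, the device is in the triode region.
I_D = k_n [V_ov · V_DS − ½ V_DS²] = 4.37 × [2.37 × 0.346 − 0.5 × 0.346²] = 3.32 mA.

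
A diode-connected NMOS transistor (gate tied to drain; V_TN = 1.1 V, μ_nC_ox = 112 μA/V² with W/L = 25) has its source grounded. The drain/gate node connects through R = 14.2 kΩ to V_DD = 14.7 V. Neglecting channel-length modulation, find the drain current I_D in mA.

With gate tied to drain, V_GS = V_DS ≥ V_GS − V_TN, so the device is in saturation.
k_n = μ_nC_ox · (W/L) = 2.8 mA/V².
KCL at the drain: ½ k_n (V_GS − V_TN)² = (V_DD − V_GS)/R.
Let x = V_GS − 1.1. Then 19.9 x² + x − 13.6 = 0, giving x = 0.802 V (positive root), so V_GS = 1.9 V.
I_D = (V_DD − V_GS)/R = (14.7 − 1.9) / 14.2 = 0.901 mA.

I_D = 0.901 mA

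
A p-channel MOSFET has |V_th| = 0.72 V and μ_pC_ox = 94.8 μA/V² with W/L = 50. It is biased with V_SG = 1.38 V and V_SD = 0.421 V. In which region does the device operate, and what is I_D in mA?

k_p = μ_pC_ox · (W/L) = 4.74 mA/V².
V_ov = V_SG − |V_th| = 1.38 − 0.72 = 0.66 V.
Since V_SD = 0.421 V < V_ov = 0.66 V, the device is in the triode region.
I_D = k_p [V_ov · V_SD − ½ V_SD²] = 4.74 × [0.66 × 0.421 − 0.5 × 0.421²] = 0.897 mA.

Triode; I_D = 0.897 mA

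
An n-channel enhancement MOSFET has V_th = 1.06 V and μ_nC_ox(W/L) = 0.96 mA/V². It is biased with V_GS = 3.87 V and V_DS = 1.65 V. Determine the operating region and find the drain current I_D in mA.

V_ov = V_GS − V_th = 3.87 − 1.06 = 2.81 V.
Since V_DS = 1.65 V < V_ov = 2.81 V, the device is in the triode region.
I_D = k_n [V_ov · V_DS − ½ V_DS²] = 0.96 × [2.81 × 1.65 − 0.5 × 1.65²] = 3.14 mA.

Triode; I_D = 3.14 mA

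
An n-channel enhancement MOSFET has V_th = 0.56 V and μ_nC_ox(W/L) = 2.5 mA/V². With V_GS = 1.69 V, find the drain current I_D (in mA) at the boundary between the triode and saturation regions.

I_D = 1.60 mA

At the boundary V_DS = V_ov = V_GS − V_th = 1.69 − 0.56 = 1.13 V.
I_D = ½ k_n V_ov² = 0.5 × 2.5 × 1.13² = 1.6 mA.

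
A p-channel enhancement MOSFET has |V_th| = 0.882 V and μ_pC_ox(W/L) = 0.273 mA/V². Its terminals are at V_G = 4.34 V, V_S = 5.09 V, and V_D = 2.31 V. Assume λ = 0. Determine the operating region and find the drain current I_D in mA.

Cutoff; I_D = 0 mA

V_SG = V_S − V_G = 5.09 − 4.34 = 0.75 V; V_SD = V_S − V_D = 5.09 − 2.31 = 2.78 V.
V_SG = 0.75 V < |V_th| = 0.882 V, so the transistor is in cutoff.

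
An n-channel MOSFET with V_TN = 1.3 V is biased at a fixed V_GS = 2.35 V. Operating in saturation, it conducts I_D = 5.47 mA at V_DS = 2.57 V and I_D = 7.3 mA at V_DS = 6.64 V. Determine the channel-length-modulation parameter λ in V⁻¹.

λ = 0.104 V⁻¹

With V_GS fixed, I_D ∝ (1 + λ V_DS) in saturation, so I_D2/I_D1 = (1 + λ V_DS2)/(1 + λ V_DS1).
7.3/5.47 = 1.335 = (1 + 6.64 λ)/(1 + 2.57 λ).
Solving: λ (I_D1 V_DS2 − I_D2 V_DS1) = I_D2 − I_D1, so λ = (7.3 − 5.47) / (5.47 × 6.64 − 7.3 × 2.57) = 1.83 / 17.6 = 0.104 V⁻¹.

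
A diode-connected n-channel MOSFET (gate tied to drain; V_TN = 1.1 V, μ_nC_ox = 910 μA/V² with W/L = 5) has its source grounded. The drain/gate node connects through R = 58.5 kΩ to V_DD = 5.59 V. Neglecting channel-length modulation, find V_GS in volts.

With gate tied to drain, V_GS = V_DS ≥ V_GS − V_TN, so the device is in saturation.
k_n = μ_nC_ox · (W/L) = 4.55 mA/V².
KCL at the drain: ½ k_n (V_GS − V_TN)² = (V_DD − V_GS)/R.
Let x = V_GS − 1.1. Then 133 x² + x − 4.49 = 0, giving x = 0.18 V (positive root), so V_GS = 1.28 V.
I_D = (V_DD − V_GS)/R = (5.59 − 1.28) / 58.5 = 0.0737 mA.

V_GS = 1.28 V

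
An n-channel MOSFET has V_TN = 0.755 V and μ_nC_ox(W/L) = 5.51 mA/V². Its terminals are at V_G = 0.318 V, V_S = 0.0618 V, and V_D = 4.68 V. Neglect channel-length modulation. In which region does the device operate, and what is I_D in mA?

V_GS = V_G − V_S = 0.318 − 0.0618 = 0.256 V; V_DS = V_D − V_S = 4.68 − 0.0618 = 4.62 V.
V_GS = 0.256 V < V_TN = 0.755 V, so the transistor is in cutoff.

Cutoff; I_D = 0 mA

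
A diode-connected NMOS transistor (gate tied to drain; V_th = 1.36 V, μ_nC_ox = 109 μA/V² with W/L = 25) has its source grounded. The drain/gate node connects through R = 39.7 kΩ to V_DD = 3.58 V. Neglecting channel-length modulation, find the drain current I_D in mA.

With gate tied to drain, V_GS = V_DS ≥ V_GS − V_th, so the device is in saturation.
k_n = μ_nC_ox · (W/L) = 2.725 mA/V².
KCL at the drain: ½ k_n (V_GS − V_th)² = (V_DD − V_GS)/R.
Let x = V_GS − 1.36. Then 54.1 x² + x − 2.22 = 0, giving x = 0.194 V (positive root), so V_GS = 1.55 V.
I_D = (V_DD − V_GS)/R = (3.58 − 1.55) / 39.7 = 0.051 mA.

I_D = 0.0510 mA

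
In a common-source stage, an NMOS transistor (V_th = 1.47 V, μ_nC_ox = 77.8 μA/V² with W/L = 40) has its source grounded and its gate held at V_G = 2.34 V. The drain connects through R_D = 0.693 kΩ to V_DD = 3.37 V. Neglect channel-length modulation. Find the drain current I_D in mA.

V_GS = V_G = 2.34 V, so V_ov = 2.34 − 1.47 = 0.87 V.
k_n = μ_nC_ox · (W/L) = 3.112 mA/V².
Assume saturation: I_D = ½ k_n V_ov² = 0.5 × 3.112 × 0.87² = 1.18 mA, giving V_DS = V_DD − I_D R_D = 3.37 − 1.18 × 0.693 = 2.55 V.
V_DS = 2.55 V ≥ V_ov = 0.87 V, confirming saturation.

I_D = 1.18 mA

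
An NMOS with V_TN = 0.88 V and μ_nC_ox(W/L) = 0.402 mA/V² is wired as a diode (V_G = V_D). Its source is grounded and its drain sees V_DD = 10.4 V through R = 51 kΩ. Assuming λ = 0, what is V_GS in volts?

V_GS = 1.80 V

With gate tied to drain, V_GS = V_DS ≥ V_GS − V_TN, so the device is in saturation.
KCL at the drain: ½ k_n (V_GS − V_TN)² = (V_DD − V_GS)/R.
Let x = V_GS − 0.88. Then 10.3 x² + x − 9.52 = 0, giving x = 0.916 V (positive root), so V_GS = 1.8 V.
I_D = (V_DD − V_GS)/R = (10.4 − 1.8) / 51 = 0.169 mA.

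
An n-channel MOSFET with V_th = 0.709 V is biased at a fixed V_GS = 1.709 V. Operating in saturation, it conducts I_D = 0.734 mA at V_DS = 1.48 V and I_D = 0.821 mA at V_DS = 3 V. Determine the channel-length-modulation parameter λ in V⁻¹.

With V_GS fixed, I_D ∝ (1 + λ V_DS) in saturation, so I_D2/I_D1 = (1 + λ V_DS2)/(1 + λ V_DS1).
0.821/0.734 = 1.119 = (1 + 3 λ)/(1 + 1.48 λ).
Solving: λ (I_D1 V_DS2 − I_D2 V_DS1) = I_D2 − I_D1, so λ = (0.821 − 0.734) / (0.734 × 3 − 0.821 × 1.48) = 0.087 / 0.987 = 0.0882 V⁻¹.

λ = 0.0882 V⁻¹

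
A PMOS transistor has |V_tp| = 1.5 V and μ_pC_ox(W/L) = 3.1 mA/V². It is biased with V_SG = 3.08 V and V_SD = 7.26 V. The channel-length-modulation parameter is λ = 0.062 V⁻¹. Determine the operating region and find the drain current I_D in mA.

Saturation; I_D = 5.61 mA

V_ov = V_SG − |V_tp| = 3.08 − 1.5 = 1.58 V.
Since V_SD = 7.26 V ≥ V_ov = 1.58 V, the device is in saturation.
I_D = ½ k_p V_ov² (1 + λ V_SD) = 0.5 × 3.1 × 1.58² × (1 + 0.062 × 7.26) = 5.61 mA.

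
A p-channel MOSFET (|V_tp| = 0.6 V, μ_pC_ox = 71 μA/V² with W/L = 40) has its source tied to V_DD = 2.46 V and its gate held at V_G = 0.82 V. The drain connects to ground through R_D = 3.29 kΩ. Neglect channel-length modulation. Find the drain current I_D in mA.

V_SG = V_DD − V_G = 2.46 − 0.82 = 1.64 V, so V_ov = 1.64 − 0.6 = 1.04 V.
k_p = μ_pC_ox · (W/L) = 2.84 mA/V².
Assume saturation: I_D = ½ k_p V_ov² = 0.5 × 2.84 × 1.04² = 1.54 mA, giving V_SD = V_DD − I_D R_D = 2.46 − 1.54 × 3.29 = -2.59 V.
But -2.59 V < V_ov = 1.04 V, so the device is actually in triode.
In triode I_D = k_p[V_ov V_SD − ½ V_SD²] and I_D = (V_DD − V_SD)/R_D. Equating: 4.67 V_SD² − 10.72 V_SD + 2.46 = 0, giving V_SD = 0.259 V (the root below V_ov).
I_D = (2.46 − 0.259) / 3.29 = 0.669 mA.

I_D = 0.669 mA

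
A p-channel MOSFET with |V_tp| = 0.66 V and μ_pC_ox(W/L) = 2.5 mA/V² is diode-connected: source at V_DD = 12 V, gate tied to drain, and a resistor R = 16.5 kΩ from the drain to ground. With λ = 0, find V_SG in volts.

With gate tied to drain, V_SG = V_SD ≥ V_SG − |V_tp|, so the device is in saturation.
KCL at the drain: ½ k_p (V_SG − |V_tp|)² = (V_DD − V_SG)/R.
Let x = V_SG − 0.66. Then 20.6 x² + x − 11.34 = 0, giving x = 0.718 V (positive root), so V_SG = 1.38 V.
I_D = (V_DD − V_SG)/R = (12 − 1.38) / 16.5 = 0.644 mA.

V_SG = 1.38 V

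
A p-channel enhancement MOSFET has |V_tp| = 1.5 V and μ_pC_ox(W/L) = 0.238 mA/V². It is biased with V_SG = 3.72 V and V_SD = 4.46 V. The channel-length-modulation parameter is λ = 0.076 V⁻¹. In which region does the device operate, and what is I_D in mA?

V_ov = V_SG − |V_tp| = 3.72 − 1.5 = 2.22 V.
Since V_SD = 4.46 V ≥ V_ov = 2.22 V, the device is in saturation.
I_D = ½ k_p V_ov² (1 + λ V_SD) = 0.5 × 0.238 × 2.22² × (1 + 0.076 × 4.46) = 0.785 mA.

Saturation; I_D = 0.785 mA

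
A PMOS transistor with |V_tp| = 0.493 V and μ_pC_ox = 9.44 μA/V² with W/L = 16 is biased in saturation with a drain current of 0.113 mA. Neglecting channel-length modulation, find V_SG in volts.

V_SG = 1.72 V

k_p = μ_pC_ox · (W/L) = 0.151 mA/V².
In saturation I_D = ½ k_p (V_SG − |V_tp|)², so V_SG − |V_tp| = √(2 I_D / k_p) = √(2 × 0.113 / 0.151) = 1.22 V.
V_SG = 0.493 + 1.22 = 1.72 V.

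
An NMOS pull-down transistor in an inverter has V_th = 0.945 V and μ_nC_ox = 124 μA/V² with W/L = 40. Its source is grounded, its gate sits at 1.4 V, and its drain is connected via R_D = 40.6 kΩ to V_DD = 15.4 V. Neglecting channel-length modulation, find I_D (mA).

V_GS = V_G = 1.4 V, so V_ov = 1.4 − 0.945 = 0.455 V.
k_n = μ_nC_ox · (W/L) = 4.96 mA/V².
Assume saturation: I_D = ½ k_n V_ov² = 0.5 × 4.96 × 0.455² = 0.513 mA, giving V_DS = V_DD − I_D R_D = 15.4 − 0.513 × 40.6 = -5.44 V.
But -5.44 V < V_ov = 0.455 V, so the device is actually in triode.
In triode I_D = k_n[V_ov V_DS − ½ V_DS²] and I_D = (V_DD − V_DS)/R_D. Equating: 101 V_DS² − 92.63 V_DS + 15.4 = 0, giving V_DS = 0.218 V (the root below V_ov).
I_D = (15.4 − 0.218) / 40.6 = 0.374 mA.

I_D = 0.374 mA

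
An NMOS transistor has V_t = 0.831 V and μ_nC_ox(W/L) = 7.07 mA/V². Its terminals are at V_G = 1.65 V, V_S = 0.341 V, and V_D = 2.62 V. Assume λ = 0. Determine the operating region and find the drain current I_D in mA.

Saturation; I_D = 0.808 mA

V_GS = V_G − V_S = 1.65 − 0.341 = 1.31 V; V_DS = V_D − V_S = 2.62 − 0.341 = 2.28 V.
V_ov = V_GS − V_t = 1.31 − 0.831 = 0.478 V.
Since V_DS = 2.28 V ≥ V_ov = 0.478 V, the device is in saturation.
I_D = ½ k_n V_ov² = 0.5 × 7.07 × 0.478² = 0.808 mA.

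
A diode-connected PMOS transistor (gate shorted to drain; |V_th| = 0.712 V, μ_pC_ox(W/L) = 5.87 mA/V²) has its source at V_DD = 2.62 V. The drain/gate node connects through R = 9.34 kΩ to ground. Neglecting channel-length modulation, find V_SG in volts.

With gate tied to drain, V_SG = V_SD ≥ V_SG − |V_th|, so the device is in saturation.
KCL at the drain: ½ k_p (V_SG − |V_th|)² = (V_DD − V_SG)/R.
Let x = V_SG − 0.712. Then 27.4 x² + x − 1.908 = 0, giving x = 0.246 V (positive root), so V_SG = 0.958 V.
I_D = (V_DD − V_SG)/R = (2.62 − 0.958) / 9.34 = 0.178 mA.

V_SG = 0.958 V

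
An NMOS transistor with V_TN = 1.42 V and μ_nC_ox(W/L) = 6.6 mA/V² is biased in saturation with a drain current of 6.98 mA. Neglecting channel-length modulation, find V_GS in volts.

In saturation I_D = ½ k_n (V_GS − V_TN)², so V_GS − V_TN = √(2 I_D / k_n) = √(2 × 6.98 / 6.6) = 1.45 V.
V_GS = 1.42 + 1.45 = 2.87 V.

V_GS = 2.87 V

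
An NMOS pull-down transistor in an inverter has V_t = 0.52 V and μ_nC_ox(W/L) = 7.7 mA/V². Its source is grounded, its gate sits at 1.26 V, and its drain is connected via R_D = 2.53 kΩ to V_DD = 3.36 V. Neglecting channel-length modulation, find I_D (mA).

V_GS = V_G = 1.26 V, so V_ov = 1.26 − 0.52 = 0.74 V.
Assume saturation: I_D = ½ k_n V_ov² = 0.5 × 7.7 × 0.74² = 2.11 mA, giving V_DS = V_DD − I_D R_D = 3.36 − 2.11 × 2.53 = -1.97 V.
But -1.97 V < V_ov = 0.74 V, so the device is actually in triode.
In triode I_D = k_n[V_ov V_DS − ½ V_DS²] and I_D = (V_DD − V_DS)/R_D. Equating: 9.74 V_DS² − 15.42 V_DS + 3.36 = 0, giving V_DS = 0.261 V (the root below V_ov).
I_D = (3.36 − 0.261) / 2.53 = 1.22 mA.

I_D = 1.22 mA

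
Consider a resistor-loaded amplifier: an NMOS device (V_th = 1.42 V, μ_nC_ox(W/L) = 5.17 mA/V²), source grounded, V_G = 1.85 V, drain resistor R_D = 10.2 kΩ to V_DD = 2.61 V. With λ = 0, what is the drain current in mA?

I_D = 0.243 mA

V_GS = V_G = 1.85 V, so V_ov = 1.85 − 1.42 = 0.43 V.
Assume saturation: I_D = ½ k_n V_ov² = 0.5 × 5.17 × 0.43² = 0.478 mA, giving V_DS = V_DD − I_D R_D = 2.61 − 0.478 × 10.2 = -2.27 V.
But -2.27 V < V_ov = 0.43 V, so the device is actually in triode.
In triode I_D = k_n[V_ov V_DS − ½ V_DS²] and I_D = (V_DD − V_DS)/R_D. Equating: 26.4 V_DS² − 23.68 V_DS + 2.61 = 0, giving V_DS = 0.129 V (the root below V_ov).
I_D = (2.61 − 0.129) / 10.2 = 0.243 mA.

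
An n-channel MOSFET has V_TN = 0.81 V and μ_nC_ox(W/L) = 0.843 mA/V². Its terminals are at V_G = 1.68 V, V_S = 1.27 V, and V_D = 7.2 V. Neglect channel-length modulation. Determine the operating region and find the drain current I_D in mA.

V_GS = V_G − V_S = 1.68 − 1.27 = 0.41 V; V_DS = V_D − V_S = 7.2 − 1.27 = 5.93 V.
V_GS = 0.41 V < V_TN = 0.81 V, so the transistor is in cutoff.

Cutoff; I_D = 0 mA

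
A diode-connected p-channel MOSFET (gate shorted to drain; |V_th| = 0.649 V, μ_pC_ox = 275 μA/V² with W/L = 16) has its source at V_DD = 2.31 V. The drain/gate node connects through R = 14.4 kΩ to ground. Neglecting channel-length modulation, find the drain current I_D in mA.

I_D = 0.101 mA

With gate tied to drain, V_SG = V_SD ≥ V_SG − |V_th|, so the device is in saturation.
k_p = μ_pC_ox · (W/L) = 4.4 mA/V².
KCL at the drain: ½ k_p (V_SG − |V_th|)² = (V_DD − V_SG)/R.
Let x = V_SG − 0.649. Then 31.7 x² + x − 1.661 = 0, giving x = 0.214 V (positive root), so V_SG = 0.863 V.
I_D = (V_DD − V_SG)/R = (2.31 − 0.863) / 14.4 = 0.101 mA.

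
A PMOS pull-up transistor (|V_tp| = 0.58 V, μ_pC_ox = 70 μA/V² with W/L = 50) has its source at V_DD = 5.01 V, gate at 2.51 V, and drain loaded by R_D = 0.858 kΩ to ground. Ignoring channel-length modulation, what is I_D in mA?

I_D = 4.75 mA

V_SG = V_DD − V_G = 5.01 − 2.51 = 2.5 V, so V_ov = 2.5 − 0.58 = 1.92 V.
k_p = μ_pC_ox · (W/L) = 3.5 mA/V².
Assume saturation: I_D = ½ k_p V_ov² = 0.5 × 3.5 × 1.92² = 6.45 mA, giving V_SD = V_DD − I_D R_D = 5.01 − 6.45 × 0.858 = -0.525 V.
But -0.525 V < V_ov = 1.92 V, so the device is actually in triode.
In triode I_D = k_p[V_ov V_SD − ½ V_SD²] and I_D = (V_DD − V_SD)/R_D. Equating: 1.5 V_SD² − 6.766 V_SD + 5.01 = 0, giving V_SD = 0.934 V (the root below V_ov).
I_D = (5.01 − 0.934) / 0.858 = 4.75 mA.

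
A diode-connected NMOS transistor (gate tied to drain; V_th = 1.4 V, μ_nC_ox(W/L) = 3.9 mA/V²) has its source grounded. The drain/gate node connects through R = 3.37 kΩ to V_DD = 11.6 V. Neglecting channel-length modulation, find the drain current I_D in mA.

I_D = 2.68 mA

With gate tied to drain, V_GS = V_DS ≥ V_GS − V_th, so the device is in saturation.
KCL at the drain: ½ k_n (V_GS − V_th)² = (V_DD − V_GS)/R.
Let x = V_GS − 1.4. Then 6.57 x² + x − 10.2 = 0, giving x = 1.17 V (positive root), so V_GS = 2.57 V.
I_D = (V_DD − V_GS)/R = (11.6 − 2.57) / 3.37 = 2.68 mA.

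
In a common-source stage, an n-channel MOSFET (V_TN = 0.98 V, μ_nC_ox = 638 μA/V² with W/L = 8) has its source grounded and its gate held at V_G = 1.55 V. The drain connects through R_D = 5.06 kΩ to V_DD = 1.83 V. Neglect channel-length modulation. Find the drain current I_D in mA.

V_GS = V_G = 1.55 V, so V_ov = 1.55 − 0.98 = 0.57 V.
k_n = μ_nC_ox · (W/L) = 5.104 mA/V².
Assume saturation: I_D = ½ k_n V_ov² = 0.5 × 5.104 × 0.57² = 0.829 mA, giving V_DS = V_DD − I_D R_D = 1.83 − 0.829 × 5.06 = -2.37 V.
But -2.37 V < V_ov = 0.57 V, so the device is actually in triode.
In triode I_D = k_n[V_ov V_DS − ½ V_DS²] and I_D = (V_DD − V_DS)/R_D. Equating: 12.9 V_DS² − 15.72 V_DS + 1.83 = 0, giving V_DS = 0.13 V (the root below V_ov).
I_D = (1.83 − 0.13) / 5.06 = 0.336 mA.

I_D = 0.336 mA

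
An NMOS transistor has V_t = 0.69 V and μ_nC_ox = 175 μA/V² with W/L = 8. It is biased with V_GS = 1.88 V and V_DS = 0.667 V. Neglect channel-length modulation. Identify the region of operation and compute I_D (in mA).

Triode; I_D = 0.800 mA

k_n = μ_nC_ox · (W/L) = 1.4 mA/V².
V_ov = V_GS − V_t = 1.88 − 0.69 = 1.19 V.
Since V_DS = 0.667 V < V_ov = 1.19 V, the device is in the triode region.
I_D = k_n [V_ov · V_DS − ½ V_DS²] = 1.4 × [1.19 × 0.667 − 0.5 × 0.667²] = 0.8 mA.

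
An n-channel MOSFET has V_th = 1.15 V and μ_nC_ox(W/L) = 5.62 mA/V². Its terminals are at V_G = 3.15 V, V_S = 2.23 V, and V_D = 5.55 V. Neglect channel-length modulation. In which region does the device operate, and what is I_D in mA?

V_GS = V_G − V_S = 3.15 − 2.23 = 0.92 V; V_DS = V_D − V_S = 5.55 − 2.23 = 3.32 V.
V_GS = 0.92 V < V_th = 1.15 V, so the transistor is in cutoff.

Cutoff; I_D = 0 mA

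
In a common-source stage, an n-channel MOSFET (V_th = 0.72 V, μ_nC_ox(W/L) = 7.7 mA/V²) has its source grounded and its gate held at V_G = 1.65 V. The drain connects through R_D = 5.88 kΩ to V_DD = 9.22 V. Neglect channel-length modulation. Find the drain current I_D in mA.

V_GS = V_G = 1.65 V, so V_ov = 1.65 − 0.72 = 0.93 V.
Assume saturation: I_D = ½ k_n V_ov² = 0.5 × 7.7 × 0.93² = 3.33 mA, giving V_DS = V_DD − I_D R_D = 9.22 − 3.33 × 5.88 = -10.4 V.
But -10.4 V < V_ov = 0.93 V, so the device is actually in triode.
In triode I_D = k_n[V_ov V_DS − ½ V_DS²] and I_D = (V_DD − V_DS)/R_D. Equating: 22.6 V_DS² − 43.11 V_DS + 9.22 = 0, giving V_DS = 0.246 V (the root below V_ov).
I_D = (9.22 − 0.246) / 5.88 = 1.53 mA.

I_D = 1.53 mA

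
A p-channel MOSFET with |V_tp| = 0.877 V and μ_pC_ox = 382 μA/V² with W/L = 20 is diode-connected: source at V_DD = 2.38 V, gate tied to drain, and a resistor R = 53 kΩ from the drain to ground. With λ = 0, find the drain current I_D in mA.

I_D = 0.0268 mA

With gate tied to drain, V_SG = V_SD ≥ V_SG − |V_tp|, so the device is in saturation.
k_p = μ_pC_ox · (W/L) = 7.64 mA/V².
KCL at the drain: ½ k_p (V_SG − |V_tp|)² = (V_DD − V_SG)/R.
Let x = V_SG − 0.877. Then 202 x² + x − 1.503 = 0, giving x = 0.0837 V (positive root), so V_SG = 0.961 V.
I_D = (V_DD − V_SG)/R = (2.38 − 0.961) / 53 = 0.0268 mA.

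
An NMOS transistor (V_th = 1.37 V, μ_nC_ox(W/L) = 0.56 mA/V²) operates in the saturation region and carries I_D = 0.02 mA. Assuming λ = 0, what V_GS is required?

V_GS = 1.64 V

In saturation I_D = ½ k_n (V_GS − V_th)², so V_GS − V_th = √(2 I_D / k_n) = √(2 × 0.02 / 0.56) = 0.267 V.
V_GS = 1.37 + 0.267 = 1.64 V.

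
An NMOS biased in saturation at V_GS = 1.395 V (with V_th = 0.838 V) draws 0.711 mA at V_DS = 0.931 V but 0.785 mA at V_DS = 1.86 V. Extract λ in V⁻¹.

With V_GS fixed, I_D ∝ (1 + λ V_DS) in saturation, so I_D2/I_D1 = (1 + λ V_DS2)/(1 + λ V_DS1).
0.785/0.711 = 1.104 = (1 + 1.86 λ)/(1 + 0.931 λ).
Solving: λ (I_D1 V_DS2 − I_D2 V_DS1) = I_D2 − I_D1, so λ = (0.785 − 0.711) / (0.711 × 1.86 − 0.785 × 0.931) = 0.074 / 0.592 = 0.125 V⁻¹.

λ = 0.125 V⁻¹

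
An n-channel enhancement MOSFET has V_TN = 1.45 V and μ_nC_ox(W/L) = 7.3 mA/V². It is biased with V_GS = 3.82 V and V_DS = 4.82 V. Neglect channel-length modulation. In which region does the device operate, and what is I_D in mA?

V_ov = V_GS − V_TN = 3.82 − 1.45 = 2.37 V.
Since V_DS = 4.82 V ≥ V_ov = 2.37 V, the device is in saturation.
I_D = ½ k_n V_ov² = 0.5 × 7.3 × 2.37² = 20.5 mA.

Saturation; I_D = 20.5 mA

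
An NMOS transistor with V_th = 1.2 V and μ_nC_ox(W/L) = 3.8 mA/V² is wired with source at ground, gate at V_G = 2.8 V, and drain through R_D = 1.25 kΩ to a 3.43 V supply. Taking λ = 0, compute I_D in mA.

V_GS = V_G = 2.8 V, so V_ov = 2.8 − 1.2 = 1.6 V.
Assume saturation: I_D = ½ k_n V_ov² = 0.5 × 3.8 × 1.6² = 4.86 mA, giving V_DS = V_DD − I_D R_D = 3.43 − 4.86 × 1.25 = -2.65 V.
But -2.65 V < V_ov = 1.6 V, so the device is actually in triode.
In triode I_D = k_n[V_ov V_DS − ½ V_DS²] and I_D = (V_DD − V_DS)/R_D. Equating: 2.38 V_DS² − 8.6 V_DS + 3.43 = 0, giving V_DS = 0.456 V (the root below V_ov).
I_D = (3.43 − 0.456) / 1.25 = 2.38 mA.

I_D = 2.38 mA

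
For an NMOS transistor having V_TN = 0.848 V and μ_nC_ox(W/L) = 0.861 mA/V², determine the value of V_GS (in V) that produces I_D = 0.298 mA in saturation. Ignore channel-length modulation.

In saturation I_D = ½ k_n (V_GS − V_TN)², so V_GS − V_TN = √(2 I_D / k_n) = √(2 × 0.298 / 0.861) = 0.832 V.
V_GS = 0.848 + 0.832 = 1.68 V.

V_GS = 1.68 V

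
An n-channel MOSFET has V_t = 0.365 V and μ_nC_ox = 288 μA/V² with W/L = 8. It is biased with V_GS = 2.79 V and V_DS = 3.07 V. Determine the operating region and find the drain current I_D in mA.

k_n = μ_nC_ox · (W/L) = 2.304 mA/V².
V_ov = V_GS − V_t = 2.79 − 0.365 = 2.42 V.
Since V_DS = 3.07 V ≥ V_ov = 2.42 V, the device is in saturation.
I_D = ½ k_n V_ov² = 0.5 × 2.304 × 2.42² = 6.77 mA.

Saturation; I_D = 6.77 mA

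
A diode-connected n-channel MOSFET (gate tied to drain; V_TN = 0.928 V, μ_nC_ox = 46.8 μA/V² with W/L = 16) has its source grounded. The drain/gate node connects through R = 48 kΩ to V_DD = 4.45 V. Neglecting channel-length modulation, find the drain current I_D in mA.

I_D = 0.0647 mA

With gate tied to drain, V_GS = V_DS ≥ V_GS − V_TN, so the device is in saturation.
k_n = μ_nC_ox · (W/L) = 0.7488 mA/V².
KCL at the drain: ½ k_n (V_GS − V_TN)² = (V_DD − V_GS)/R.
Let x = V_GS − 0.928. Then 18 x² + x − 3.522 = 0, giving x = 0.416 V (positive root), so V_GS = 1.34 V.
I_D = (V_DD − V_GS)/R = (4.45 − 1.34) / 48 = 0.0647 mA.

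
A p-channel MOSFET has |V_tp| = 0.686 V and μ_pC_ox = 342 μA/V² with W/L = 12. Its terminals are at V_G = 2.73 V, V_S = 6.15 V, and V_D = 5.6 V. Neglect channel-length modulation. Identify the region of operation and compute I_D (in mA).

Triode; I_D = 5.55 mA

V_SG = V_S − V_G = 6.15 − 2.73 = 3.42 V; V_SD = V_S − V_D = 6.15 − 5.6 = 0.55 V.
k_p = μ_pC_ox · (W/L) = 4.104 mA/V².
V_ov = V_SG − |V_tp| = 3.42 − 0.686 = 2.73 V.
Since V_SD = 0.55 V < V_ov = 2.73 V, the device is in the triode region.
I_D = k_p [V_ov · V_SD − ½ V_SD²] = 4.104 × [2.73 × 0.55 − 0.5 × 0.55²] = 5.55 mA.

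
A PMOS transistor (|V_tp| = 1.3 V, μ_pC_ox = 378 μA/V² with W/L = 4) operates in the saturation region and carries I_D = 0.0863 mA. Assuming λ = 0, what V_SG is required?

V_SG = 1.64 V

k_p = μ_pC_ox · (W/L) = 1.512 mA/V².
In saturation I_D = ½ k_p (V_SG − |V_tp|)², so V_SG − |V_tp| = √(2 I_D / k_p) = √(2 × 0.0863 / 1.512) = 0.338 V.
V_SG = 1.3 + 0.338 = 1.64 V.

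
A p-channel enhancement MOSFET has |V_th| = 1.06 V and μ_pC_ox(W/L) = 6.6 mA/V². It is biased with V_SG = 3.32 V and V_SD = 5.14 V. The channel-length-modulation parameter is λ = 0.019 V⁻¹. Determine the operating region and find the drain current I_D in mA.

V_ov = V_SG − |V_th| = 3.32 − 1.06 = 2.26 V.
Since V_SD = 5.14 V ≥ V_ov = 2.26 V, the device is in saturation.
I_D = ½ k_p V_ov² (1 + λ V_SD) = 0.5 × 6.6 × 2.26² × (1 + 0.019 × 5.14) = 18.5 mA.

Saturation; I_D = 18.5 mA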